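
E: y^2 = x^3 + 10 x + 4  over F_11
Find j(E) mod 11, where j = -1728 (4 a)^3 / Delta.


Delta = -16(4 a^3 + 27 b^2) mod 11 = 5
-1728 * (4 a)^3 = -1728 * (4*10)^3 mod 11 = 9
j = 9 * 5^(-1) mod 11 = 4

j = 4 (mod 11)


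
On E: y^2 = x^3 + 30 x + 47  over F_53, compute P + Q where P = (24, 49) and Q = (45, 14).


P != Q, so use the chord formula.
s = (y2 - y1) / (x2 - x1) = (18) / (21) mod 53 = 16
x3 = s^2 - x1 - x2 mod 53 = 16^2 - 24 - 45 = 28
y3 = s (x1 - x3) - y1 mod 53 = 16 * (24 - 28) - 49 = 46

P + Q = (28, 46)


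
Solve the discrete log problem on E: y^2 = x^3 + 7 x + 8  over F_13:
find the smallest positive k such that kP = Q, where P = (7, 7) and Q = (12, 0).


Enumerate multiples of P until we hit Q = (12, 0):
  1P = (7, 7)
  2P = (3, 11)
  3P = (4, 3)
  4P = (11, 5)
  5P = (5, 5)
  6P = (2, 11)
  7P = (1, 9)
  8P = (8, 2)
  9P = (10, 8)
  10P = (12, 0)
Match found at i = 10.

k = 10


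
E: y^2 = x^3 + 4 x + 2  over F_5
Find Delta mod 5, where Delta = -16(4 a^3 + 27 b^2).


4 a^3 + 27 b^2 = 4*4^3 + 27*2^2 = 256 + 108 = 364
Delta = -16 * (364) = -5824
Delta mod 5 = 1

Delta = 1 (mod 5)


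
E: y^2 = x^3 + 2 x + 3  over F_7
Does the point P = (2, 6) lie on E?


Check whether y^2 = x^3 + 2 x + 3 (mod 7) for (x, y) = (2, 6).
LHS: y^2 = 6^2 mod 7 = 1
RHS: x^3 + 2 x + 3 = 2^3 + 2*2 + 3 mod 7 = 1
LHS = RHS

Yes, on the curve


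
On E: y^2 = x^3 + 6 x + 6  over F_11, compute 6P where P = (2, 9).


k = 6 = 110_2 (binary, LSB first: 011)
Double-and-add from P = (2, 9):
  bit 0 = 0: acc unchanged = O
  bit 1 = 1: acc = O + (8, 7) = (8, 7)
  bit 2 = 1: acc = (8, 7) + (6, 4) = (2, 2)

6P = (2, 2)


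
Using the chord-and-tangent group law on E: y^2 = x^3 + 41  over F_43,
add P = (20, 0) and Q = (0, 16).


P != Q, so use the chord formula.
s = (y2 - y1) / (x2 - x1) = (16) / (23) mod 43 = 25
x3 = s^2 - x1 - x2 mod 43 = 25^2 - 20 - 0 = 3
y3 = s (x1 - x3) - y1 mod 43 = 25 * (20 - 3) - 0 = 38

P + Q = (3, 38)


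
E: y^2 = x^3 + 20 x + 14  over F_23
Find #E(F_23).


For each x in F_23, count y with y^2 = x^3 + 20 x + 14 mod 23:
  x = 1: RHS = 12, y in [9, 14]  -> 2 point(s)
  x = 2: RHS = 16, y in [4, 19]  -> 2 point(s)
  x = 3: RHS = 9, y in [3, 20]  -> 2 point(s)
  x = 5: RHS = 9, y in [3, 20]  -> 2 point(s)
  x = 9: RHS = 3, y in [7, 16]  -> 2 point(s)
  x = 10: RHS = 18, y in [8, 15]  -> 2 point(s)
  x = 11: RHS = 1, y in [1, 22]  -> 2 point(s)
  x = 12: RHS = 4, y in [2, 21]  -> 2 point(s)
  x = 14: RHS = 2, y in [5, 18]  -> 2 point(s)
  x = 15: RHS = 9, y in [3, 20]  -> 2 point(s)
  x = 17: RHS = 0, y in [0]  -> 1 point(s)
  x = 19: RHS = 8, y in [10, 13]  -> 2 point(s)
  x = 21: RHS = 12, y in [9, 14]  -> 2 point(s)
  x = 22: RHS = 16, y in [4, 19]  -> 2 point(s)
Affine points: 27. Add the point at infinity: total = 28.

#E(F_23) = 28


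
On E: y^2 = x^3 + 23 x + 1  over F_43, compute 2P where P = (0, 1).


Doubling: s = (3 x1^2 + a) / (2 y1)
s = (3*0^2 + 23) / (2*1) mod 43 = 33
x3 = s^2 - 2 x1 mod 43 = 33^2 - 2*0 = 14
y3 = s (x1 - x3) - y1 mod 43 = 33 * (0 - 14) - 1 = 10

2P = (14, 10)


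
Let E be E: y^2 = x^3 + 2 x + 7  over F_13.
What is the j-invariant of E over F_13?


Delta = -16(4 a^3 + 27 b^2) mod 13 = 4
-1728 * (4 a)^3 = -1728 * (4*2)^3 mod 13 = 5
j = 5 * 4^(-1) mod 13 = 11

j = 11 (mod 13)


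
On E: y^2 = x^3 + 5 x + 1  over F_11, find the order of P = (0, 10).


Compute successive multiples of P until we hit O:
  1P = (0, 10)
  2P = (9, 7)
  3P = (7, 7)
  4P = (8, 6)
  5P = (6, 4)
  6P = (6, 7)
  7P = (8, 5)
  8P = (7, 4)
  ... (continuing to 11P)
  11P = O

ord(P) = 11


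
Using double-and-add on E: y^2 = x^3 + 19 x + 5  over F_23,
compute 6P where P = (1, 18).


k = 6 = 110_2 (binary, LSB first: 011)
Double-and-add from P = (1, 18):
  bit 0 = 0: acc unchanged = O
  bit 1 = 1: acc = O + (1, 5) = (1, 5)
  bit 2 = 1: acc = (1, 5) + (1, 18) = O

6P = O


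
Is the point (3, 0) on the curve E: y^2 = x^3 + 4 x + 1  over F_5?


Check whether y^2 = x^3 + 4 x + 1 (mod 5) for (x, y) = (3, 0).
LHS: y^2 = 0^2 mod 5 = 0
RHS: x^3 + 4 x + 1 = 3^3 + 4*3 + 1 mod 5 = 0
LHS = RHS

Yes, on the curve


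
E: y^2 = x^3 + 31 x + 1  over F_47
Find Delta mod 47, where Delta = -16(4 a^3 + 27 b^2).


4 a^3 + 27 b^2 = 4*31^3 + 27*1^2 = 119164 + 27 = 119191
Delta = -16 * (119191) = -1907056
Delta mod 47 = 16

Delta = 16 (mod 47)


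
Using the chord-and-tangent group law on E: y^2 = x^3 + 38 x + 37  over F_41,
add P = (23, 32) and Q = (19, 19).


P != Q, so use the chord formula.
s = (y2 - y1) / (x2 - x1) = (28) / (37) mod 41 = 34
x3 = s^2 - x1 - x2 mod 41 = 34^2 - 23 - 19 = 7
y3 = s (x1 - x3) - y1 mod 41 = 34 * (23 - 7) - 32 = 20

P + Q = (7, 20)


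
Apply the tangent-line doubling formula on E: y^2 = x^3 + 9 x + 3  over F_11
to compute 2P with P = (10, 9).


Doubling: s = (3 x1^2 + a) / (2 y1)
s = (3*10^2 + 9) / (2*9) mod 11 = 8
x3 = s^2 - 2 x1 mod 11 = 8^2 - 2*10 = 0
y3 = s (x1 - x3) - y1 mod 11 = 8 * (10 - 0) - 9 = 5

2P = (0, 5)


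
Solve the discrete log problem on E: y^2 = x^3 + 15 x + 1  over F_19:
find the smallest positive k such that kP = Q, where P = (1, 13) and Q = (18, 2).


Enumerate multiples of P until we hit Q = (18, 2):
  1P = (1, 13)
  2P = (5, 12)
  3P = (0, 1)
  4P = (10, 12)
  5P = (12, 3)
  6P = (4, 7)
  7P = (18, 2)
Match found at i = 7.

k = 7


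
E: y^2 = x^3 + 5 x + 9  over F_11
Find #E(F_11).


For each x in F_11, count y with y^2 = x^3 + 5 x + 9 mod 11:
  x = 0: RHS = 9, y in [3, 8]  -> 2 point(s)
  x = 1: RHS = 4, y in [2, 9]  -> 2 point(s)
  x = 2: RHS = 5, y in [4, 7]  -> 2 point(s)
  x = 4: RHS = 5, y in [4, 7]  -> 2 point(s)
  x = 5: RHS = 5, y in [4, 7]  -> 2 point(s)
  x = 8: RHS = 0, y in [0]  -> 1 point(s)
  x = 10: RHS = 3, y in [5, 6]  -> 2 point(s)
Affine points: 13. Add the point at infinity: total = 14.

#E(F_11) = 14


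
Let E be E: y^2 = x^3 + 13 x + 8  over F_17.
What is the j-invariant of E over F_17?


Delta = -16(4 a^3 + 27 b^2) mod 17 = 10
-1728 * (4 a)^3 = -1728 * (4*13)^3 mod 17 = 6
j = 6 * 10^(-1) mod 17 = 4

j = 4 (mod 17)


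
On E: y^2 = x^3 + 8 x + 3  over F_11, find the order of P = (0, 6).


Compute successive multiples of P until we hit O:
  1P = (0, 6)
  2P = (9, 10)
  3P = (6, 6)
  4P = (5, 5)
  5P = (10, 7)
  6P = (2, 7)
  7P = (1, 10)
  8P = (4, 0)
  ... (continuing to 16P)
  16P = O

ord(P) = 16


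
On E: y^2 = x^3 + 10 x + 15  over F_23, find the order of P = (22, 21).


Compute successive multiples of P until we hit O:
  1P = (22, 21)
  2P = (14, 22)
  3P = (19, 16)
  4P = (18, 1)
  5P = (8, 3)
  6P = (20, 21)
  7P = (4, 2)
  8P = (5, 11)
  ... (continuing to 26P)
  26P = O

ord(P) = 26


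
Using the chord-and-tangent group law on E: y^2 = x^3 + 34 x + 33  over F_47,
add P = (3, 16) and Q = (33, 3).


P != Q, so use the chord formula.
s = (y2 - y1) / (x2 - x1) = (34) / (30) mod 47 = 45
x3 = s^2 - x1 - x2 mod 47 = 45^2 - 3 - 33 = 15
y3 = s (x1 - x3) - y1 mod 47 = 45 * (3 - 15) - 16 = 8

P + Q = (15, 8)


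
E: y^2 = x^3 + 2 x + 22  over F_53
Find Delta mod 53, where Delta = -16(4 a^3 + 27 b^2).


4 a^3 + 27 b^2 = 4*2^3 + 27*22^2 = 32 + 13068 = 13100
Delta = -16 * (13100) = -209600
Delta mod 53 = 15

Delta = 15 (mod 53)


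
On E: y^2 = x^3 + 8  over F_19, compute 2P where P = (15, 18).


Doubling: s = (3 x1^2 + a) / (2 y1)
s = (3*15^2 + 0) / (2*18) mod 19 = 14
x3 = s^2 - 2 x1 mod 19 = 14^2 - 2*15 = 14
y3 = s (x1 - x3) - y1 mod 19 = 14 * (15 - 14) - 18 = 15

2P = (14, 15)


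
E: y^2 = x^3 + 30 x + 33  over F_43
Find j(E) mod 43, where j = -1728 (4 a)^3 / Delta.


Delta = -16(4 a^3 + 27 b^2) mod 43 = 13
-1728 * (4 a)^3 = -1728 * (4*30)^3 mod 43 = 27
j = 27 * 13^(-1) mod 43 = 12

j = 12 (mod 43)


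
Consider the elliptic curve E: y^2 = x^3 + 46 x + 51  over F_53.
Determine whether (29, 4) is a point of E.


Check whether y^2 = x^3 + 46 x + 51 (mod 53) for (x, y) = (29, 4).
LHS: y^2 = 4^2 mod 53 = 16
RHS: x^3 + 46 x + 51 = 29^3 + 46*29 + 51 mod 53 = 16
LHS = RHS

Yes, on the curve


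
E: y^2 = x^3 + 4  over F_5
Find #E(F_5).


For each x in F_5, count y with y^2 = x^3 + 0 x + 4 mod 5:
  x = 0: RHS = 4, y in [2, 3]  -> 2 point(s)
  x = 1: RHS = 0, y in [0]  -> 1 point(s)
  x = 3: RHS = 1, y in [1, 4]  -> 2 point(s)
Affine points: 5. Add the point at infinity: total = 6.

#E(F_5) = 6


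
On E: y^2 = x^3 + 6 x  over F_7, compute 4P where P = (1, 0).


k = 4 = 100_2 (binary, LSB first: 001)
Double-and-add from P = (1, 0):
  bit 0 = 0: acc unchanged = O
  bit 1 = 0: acc unchanged = O
  bit 2 = 1: acc = O + O = O

4P = O


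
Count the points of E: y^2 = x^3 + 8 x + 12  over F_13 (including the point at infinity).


For each x in F_13, count y with y^2 = x^3 + 8 x + 12 mod 13:
  x = 0: RHS = 12, y in [5, 8]  -> 2 point(s)
  x = 2: RHS = 10, y in [6, 7]  -> 2 point(s)
  x = 4: RHS = 4, y in [2, 11]  -> 2 point(s)
  x = 6: RHS = 3, y in [4, 9]  -> 2 point(s)
  x = 8: RHS = 3, y in [4, 9]  -> 2 point(s)
  x = 10: RHS = 0, y in [0]  -> 1 point(s)
  x = 11: RHS = 1, y in [1, 12]  -> 2 point(s)
  x = 12: RHS = 3, y in [4, 9]  -> 2 point(s)
Affine points: 15. Add the point at infinity: total = 16.

#E(F_13) = 16


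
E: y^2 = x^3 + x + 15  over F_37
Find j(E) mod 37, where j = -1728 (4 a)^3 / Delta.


Delta = -16(4 a^3 + 27 b^2) mod 37 = 9
-1728 * (4 a)^3 = -1728 * (4*1)^3 mod 37 = 1
j = 1 * 9^(-1) mod 37 = 33

j = 33 (mod 37)


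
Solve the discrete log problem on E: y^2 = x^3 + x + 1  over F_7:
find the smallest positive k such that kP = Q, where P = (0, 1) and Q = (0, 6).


Enumerate multiples of P until we hit Q = (0, 6):
  1P = (0, 1)
  2P = (2, 5)
  3P = (2, 2)
  4P = (0, 6)
Match found at i = 4.

k = 4


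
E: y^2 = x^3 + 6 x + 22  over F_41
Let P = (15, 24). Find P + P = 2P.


Doubling: s = (3 x1^2 + a) / (2 y1)
s = (3*15^2 + 6) / (2*24) mod 41 = 27
x3 = s^2 - 2 x1 mod 41 = 27^2 - 2*15 = 2
y3 = s (x1 - x3) - y1 mod 41 = 27 * (15 - 2) - 24 = 40

2P = (2, 40)


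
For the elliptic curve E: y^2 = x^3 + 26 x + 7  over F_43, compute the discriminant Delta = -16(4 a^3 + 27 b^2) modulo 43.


4 a^3 + 27 b^2 = 4*26^3 + 27*7^2 = 70304 + 1323 = 71627
Delta = -16 * (71627) = -1146032
Delta mod 43 = 4

Delta = 4 (mod 43)


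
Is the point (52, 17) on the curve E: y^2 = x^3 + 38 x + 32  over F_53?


Check whether y^2 = x^3 + 38 x + 32 (mod 53) for (x, y) = (52, 17).
LHS: y^2 = 17^2 mod 53 = 24
RHS: x^3 + 38 x + 32 = 52^3 + 38*52 + 32 mod 53 = 46
LHS != RHS

No, not on the curve


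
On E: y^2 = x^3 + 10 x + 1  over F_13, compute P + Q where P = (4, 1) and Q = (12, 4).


P != Q, so use the chord formula.
s = (y2 - y1) / (x2 - x1) = (3) / (8) mod 13 = 2
x3 = s^2 - x1 - x2 mod 13 = 2^2 - 4 - 12 = 1
y3 = s (x1 - x3) - y1 mod 13 = 2 * (4 - 1) - 1 = 5

P + Q = (1, 5)


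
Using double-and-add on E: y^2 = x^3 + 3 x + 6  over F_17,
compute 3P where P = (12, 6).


k = 3 = 11_2 (binary, LSB first: 11)
Double-and-add from P = (12, 6):
  bit 0 = 1: acc = O + (12, 6) = (12, 6)
  bit 1 = 1: acc = (12, 6) + (14, 15) = (7, 8)

3P = (7, 8)


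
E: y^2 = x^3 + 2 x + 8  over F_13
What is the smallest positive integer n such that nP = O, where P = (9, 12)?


Compute successive multiples of P until we hit O:
  1P = (9, 12)
  2P = (9, 1)
  3P = O

ord(P) = 3


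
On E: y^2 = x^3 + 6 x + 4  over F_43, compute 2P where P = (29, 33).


Doubling: s = (3 x1^2 + a) / (2 y1)
s = (3*29^2 + 6) / (2*33) mod 43 = 9
x3 = s^2 - 2 x1 mod 43 = 9^2 - 2*29 = 23
y3 = s (x1 - x3) - y1 mod 43 = 9 * (29 - 23) - 33 = 21

2P = (23, 21)


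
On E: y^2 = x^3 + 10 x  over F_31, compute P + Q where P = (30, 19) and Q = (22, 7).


P != Q, so use the chord formula.
s = (y2 - y1) / (x2 - x1) = (19) / (23) mod 31 = 17
x3 = s^2 - x1 - x2 mod 31 = 17^2 - 30 - 22 = 20
y3 = s (x1 - x3) - y1 mod 31 = 17 * (30 - 20) - 19 = 27

P + Q = (20, 27)


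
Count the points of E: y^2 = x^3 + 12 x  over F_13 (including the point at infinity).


For each x in F_13, count y with y^2 = x^3 + 12 x + 0 mod 13:
  x = 0: RHS = 0, y in [0]  -> 1 point(s)
  x = 1: RHS = 0, y in [0]  -> 1 point(s)
  x = 5: RHS = 3, y in [4, 9]  -> 2 point(s)
  x = 8: RHS = 10, y in [6, 7]  -> 2 point(s)
  x = 12: RHS = 0, y in [0]  -> 1 point(s)
Affine points: 7. Add the point at infinity: total = 8.

#E(F_13) = 8


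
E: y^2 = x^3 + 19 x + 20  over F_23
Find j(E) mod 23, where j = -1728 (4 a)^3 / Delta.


Delta = -16(4 a^3 + 27 b^2) mod 23 = 1
-1728 * (4 a)^3 = -1728 * (4*19)^3 mod 23 = 6
j = 6 * 1^(-1) mod 23 = 6

j = 6 (mod 23)


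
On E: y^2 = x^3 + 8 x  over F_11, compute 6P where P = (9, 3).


k = 6 = 110_2 (binary, LSB first: 011)
Double-and-add from P = (9, 3):
  bit 0 = 0: acc unchanged = O
  bit 1 = 1: acc = O + (9, 8) = (9, 8)
  bit 2 = 1: acc = (9, 8) + (9, 3) = O

6P = O


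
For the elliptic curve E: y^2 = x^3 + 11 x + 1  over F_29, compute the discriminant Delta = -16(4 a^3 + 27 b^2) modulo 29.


4 a^3 + 27 b^2 = 4*11^3 + 27*1^2 = 5324 + 27 = 5351
Delta = -16 * (5351) = -85616
Delta mod 29 = 21

Delta = 21 (mod 29)


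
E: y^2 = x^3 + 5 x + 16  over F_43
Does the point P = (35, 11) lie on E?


Check whether y^2 = x^3 + 5 x + 16 (mod 43) for (x, y) = (35, 11).
LHS: y^2 = 11^2 mod 43 = 35
RHS: x^3 + 5 x + 16 = 35^3 + 5*35 + 16 mod 43 = 23
LHS != RHS

No, not on the curve


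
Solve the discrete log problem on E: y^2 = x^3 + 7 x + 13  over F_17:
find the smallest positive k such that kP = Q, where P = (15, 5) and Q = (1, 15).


Enumerate multiples of P until we hit Q = (1, 15):
  1P = (15, 5)
  2P = (2, 1)
  3P = (1, 15)
Match found at i = 3.

k = 3


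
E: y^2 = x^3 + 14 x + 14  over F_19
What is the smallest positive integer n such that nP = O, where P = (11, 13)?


Compute successive multiples of P until we hit O:
  1P = (11, 13)
  2P = (3, 8)
  3P = (14, 16)
  4P = (14, 3)
  5P = (3, 11)
  6P = (11, 6)
  7P = O

ord(P) = 7


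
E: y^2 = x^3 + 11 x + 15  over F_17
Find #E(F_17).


For each x in F_17, count y with y^2 = x^3 + 11 x + 15 mod 17:
  x = 0: RHS = 15, y in [7, 10]  -> 2 point(s)
  x = 4: RHS = 4, y in [2, 15]  -> 2 point(s)
  x = 5: RHS = 8, y in [5, 12]  -> 2 point(s)
  x = 6: RHS = 8, y in [5, 12]  -> 2 point(s)
  x = 13: RHS = 9, y in [3, 14]  -> 2 point(s)
  x = 15: RHS = 2, y in [6, 11]  -> 2 point(s)
Affine points: 12. Add the point at infinity: total = 13.

#E(F_17) = 13


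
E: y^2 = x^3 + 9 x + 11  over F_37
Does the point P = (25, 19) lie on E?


Check whether y^2 = x^3 + 9 x + 11 (mod 37) for (x, y) = (25, 19).
LHS: y^2 = 19^2 mod 37 = 28
RHS: x^3 + 9 x + 11 = 25^3 + 9*25 + 11 mod 37 = 25
LHS != RHS

No, not on the curve


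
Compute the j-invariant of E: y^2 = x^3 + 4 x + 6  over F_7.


Delta = -16(4 a^3 + 27 b^2) mod 7 = 1
-1728 * (4 a)^3 = -1728 * (4*4)^3 mod 7 = 1
j = 1 * 1^(-1) mod 7 = 1

j = 1 (mod 7)


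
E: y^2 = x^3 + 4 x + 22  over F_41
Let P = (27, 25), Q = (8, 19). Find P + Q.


P != Q, so use the chord formula.
s = (y2 - y1) / (x2 - x1) = (35) / (22) mod 41 = 37
x3 = s^2 - x1 - x2 mod 41 = 37^2 - 27 - 8 = 22
y3 = s (x1 - x3) - y1 mod 41 = 37 * (27 - 22) - 25 = 37

P + Q = (22, 37)


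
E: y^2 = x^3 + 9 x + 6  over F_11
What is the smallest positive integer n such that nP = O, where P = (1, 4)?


Compute successive multiples of P until we hit O:
  1P = (1, 4)
  2P = (3, 4)
  3P = (7, 7)
  4P = (6, 10)
  5P = (5, 0)
  6P = (6, 1)
  7P = (7, 4)
  8P = (3, 7)
  ... (continuing to 10P)
  10P = O

ord(P) = 10


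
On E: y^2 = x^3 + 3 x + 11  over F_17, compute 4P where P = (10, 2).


k = 4 = 100_2 (binary, LSB first: 001)
Double-and-add from P = (10, 2):
  bit 0 = 0: acc unchanged = O
  bit 1 = 0: acc unchanged = O
  bit 2 = 1: acc = O + (3, 9) = (3, 9)

4P = (3, 9)


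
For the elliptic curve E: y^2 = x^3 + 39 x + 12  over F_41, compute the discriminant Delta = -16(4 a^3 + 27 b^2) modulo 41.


4 a^3 + 27 b^2 = 4*39^3 + 27*12^2 = 237276 + 3888 = 241164
Delta = -16 * (241164) = -3858624
Delta mod 41 = 9

Delta = 9 (mod 41)


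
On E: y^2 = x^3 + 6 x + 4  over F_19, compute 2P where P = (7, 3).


Doubling: s = (3 x1^2 + a) / (2 y1)
s = (3*7^2 + 6) / (2*3) mod 19 = 16
x3 = s^2 - 2 x1 mod 19 = 16^2 - 2*7 = 14
y3 = s (x1 - x3) - y1 mod 19 = 16 * (7 - 14) - 3 = 18

2P = (14, 18)


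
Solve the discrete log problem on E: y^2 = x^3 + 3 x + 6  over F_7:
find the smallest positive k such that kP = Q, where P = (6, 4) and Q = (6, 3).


Enumerate multiples of P until we hit Q = (6, 3):
  1P = (6, 4)
  2P = (3, 0)
  3P = (6, 3)
Match found at i = 3.

k = 3


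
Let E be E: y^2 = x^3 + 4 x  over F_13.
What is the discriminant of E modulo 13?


4 a^3 + 27 b^2 = 4*4^3 + 27*0^2 = 256 + 0 = 256
Delta = -16 * (256) = -4096
Delta mod 13 = 12

Delta = 12 (mod 13)


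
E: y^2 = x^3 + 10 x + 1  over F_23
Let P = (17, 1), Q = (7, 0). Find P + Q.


P != Q, so use the chord formula.
s = (y2 - y1) / (x2 - x1) = (22) / (13) mod 23 = 7
x3 = s^2 - x1 - x2 mod 23 = 7^2 - 17 - 7 = 2
y3 = s (x1 - x3) - y1 mod 23 = 7 * (17 - 2) - 1 = 12

P + Q = (2, 12)


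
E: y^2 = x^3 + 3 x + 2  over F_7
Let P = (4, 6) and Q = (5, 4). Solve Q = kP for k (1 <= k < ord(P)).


Enumerate multiples of P until we hit Q = (5, 4):
  1P = (4, 6)
  2P = (0, 4)
  3P = (5, 4)
Match found at i = 3.

k = 3


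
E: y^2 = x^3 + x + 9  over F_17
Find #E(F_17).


For each x in F_17, count y with y^2 = x^3 + 1 x + 9 mod 17:
  x = 0: RHS = 9, y in [3, 14]  -> 2 point(s)
  x = 2: RHS = 2, y in [6, 11]  -> 2 point(s)
  x = 4: RHS = 9, y in [3, 14]  -> 2 point(s)
  x = 7: RHS = 2, y in [6, 11]  -> 2 point(s)
  x = 8: RHS = 2, y in [6, 11]  -> 2 point(s)
  x = 9: RHS = 16, y in [4, 13]  -> 2 point(s)
  x = 10: RHS = 16, y in [4, 13]  -> 2 point(s)
  x = 11: RHS = 8, y in [5, 12]  -> 2 point(s)
  x = 12: RHS = 15, y in [7, 10]  -> 2 point(s)
  x = 13: RHS = 9, y in [3, 14]  -> 2 point(s)
  x = 14: RHS = 13, y in [8, 9]  -> 2 point(s)
  x = 15: RHS = 16, y in [4, 13]  -> 2 point(s)
Affine points: 24. Add the point at infinity: total = 25.

#E(F_17) = 25


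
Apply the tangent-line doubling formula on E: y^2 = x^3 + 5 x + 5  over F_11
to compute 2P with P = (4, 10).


Doubling: s = (3 x1^2 + a) / (2 y1)
s = (3*4^2 + 5) / (2*10) mod 11 = 1
x3 = s^2 - 2 x1 mod 11 = 1^2 - 2*4 = 4
y3 = s (x1 - x3) - y1 mod 11 = 1 * (4 - 4) - 10 = 1

2P = (4, 1)


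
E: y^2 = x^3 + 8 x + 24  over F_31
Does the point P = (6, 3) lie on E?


Check whether y^2 = x^3 + 8 x + 24 (mod 31) for (x, y) = (6, 3).
LHS: y^2 = 3^2 mod 31 = 9
RHS: x^3 + 8 x + 24 = 6^3 + 8*6 + 24 mod 31 = 9
LHS = RHS

Yes, on the curve


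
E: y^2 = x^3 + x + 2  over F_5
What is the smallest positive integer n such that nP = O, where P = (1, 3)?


Compute successive multiples of P until we hit O:
  1P = (1, 3)
  2P = (4, 0)
  3P = (1, 2)
  4P = O

ord(P) = 4


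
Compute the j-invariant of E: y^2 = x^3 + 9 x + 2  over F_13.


Delta = -16(4 a^3 + 27 b^2) mod 13 = 2
-1728 * (4 a)^3 = -1728 * (4*9)^3 mod 13 = 12
j = 12 * 2^(-1) mod 13 = 6

j = 6 (mod 13)


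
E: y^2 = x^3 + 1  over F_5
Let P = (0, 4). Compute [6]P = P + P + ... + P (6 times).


k = 6 = 110_2 (binary, LSB first: 011)
Double-and-add from P = (0, 4):
  bit 0 = 0: acc unchanged = O
  bit 1 = 1: acc = O + (0, 1) = (0, 1)
  bit 2 = 1: acc = (0, 1) + (0, 4) = O

6P = O


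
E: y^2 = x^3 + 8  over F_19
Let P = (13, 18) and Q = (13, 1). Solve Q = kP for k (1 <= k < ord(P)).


Enumerate multiples of P until we hit Q = (13, 1):
  1P = (13, 18)
  2P = (2, 15)
  3P = (8, 11)
  4P = (3, 15)
  5P = (1, 16)
  6P = (14, 4)
  7P = (17, 0)
  8P = (14, 15)
  9P = (1, 3)
  10P = (3, 4)
  11P = (8, 8)
  12P = (2, 4)
  13P = (13, 1)
Match found at i = 13.

k = 13


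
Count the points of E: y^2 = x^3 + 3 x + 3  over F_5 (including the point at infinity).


For each x in F_5, count y with y^2 = x^3 + 3 x + 3 mod 5:
  x = 3: RHS = 4, y in [2, 3]  -> 2 point(s)
  x = 4: RHS = 4, y in [2, 3]  -> 2 point(s)
Affine points: 4. Add the point at infinity: total = 5.

#E(F_5) = 5


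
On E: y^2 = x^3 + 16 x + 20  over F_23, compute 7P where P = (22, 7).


k = 7 = 111_2 (binary, LSB first: 111)
Double-and-add from P = (22, 7):
  bit 0 = 1: acc = O + (22, 7) = (22, 7)
  bit 1 = 1: acc = (22, 7) + (11, 3) = (8, 19)
  bit 2 = 1: acc = (8, 19) + (5, 8) = (3, 7)

7P = (3, 7)


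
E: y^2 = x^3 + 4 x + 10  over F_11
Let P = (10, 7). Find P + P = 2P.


Doubling: s = (3 x1^2 + a) / (2 y1)
s = (3*10^2 + 4) / (2*7) mod 11 = 6
x3 = s^2 - 2 x1 mod 11 = 6^2 - 2*10 = 5
y3 = s (x1 - x3) - y1 mod 11 = 6 * (10 - 5) - 7 = 1

2P = (5, 1)


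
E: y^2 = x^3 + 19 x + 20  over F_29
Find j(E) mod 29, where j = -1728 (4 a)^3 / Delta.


Delta = -16(4 a^3 + 27 b^2) mod 29 = 8
-1728 * (4 a)^3 = -1728 * (4*19)^3 mod 29 = 7
j = 7 * 8^(-1) mod 29 = 19

j = 19 (mod 29)


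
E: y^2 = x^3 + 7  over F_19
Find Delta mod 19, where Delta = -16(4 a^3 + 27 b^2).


4 a^3 + 27 b^2 = 4*0^3 + 27*7^2 = 0 + 1323 = 1323
Delta = -16 * (1323) = -21168
Delta mod 19 = 17

Delta = 17 (mod 19)


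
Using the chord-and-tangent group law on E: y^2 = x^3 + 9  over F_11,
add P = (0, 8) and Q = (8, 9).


P != Q, so use the chord formula.
s = (y2 - y1) / (x2 - x1) = (1) / (8) mod 11 = 7
x3 = s^2 - x1 - x2 mod 11 = 7^2 - 0 - 8 = 8
y3 = s (x1 - x3) - y1 mod 11 = 7 * (0 - 8) - 8 = 2

P + Q = (8, 2)


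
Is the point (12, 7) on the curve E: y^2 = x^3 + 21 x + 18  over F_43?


Check whether y^2 = x^3 + 21 x + 18 (mod 43) for (x, y) = (12, 7).
LHS: y^2 = 7^2 mod 43 = 6
RHS: x^3 + 21 x + 18 = 12^3 + 21*12 + 18 mod 43 = 20
LHS != RHS

No, not on the curve


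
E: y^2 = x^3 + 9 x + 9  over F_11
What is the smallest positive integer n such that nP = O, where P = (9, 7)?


Compute successive multiples of P until we hit O:
  1P = (9, 7)
  2P = (9, 4)
  3P = O

ord(P) = 3


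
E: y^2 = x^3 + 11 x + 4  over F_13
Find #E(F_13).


For each x in F_13, count y with y^2 = x^3 + 11 x + 4 mod 13:
  x = 0: RHS = 4, y in [2, 11]  -> 2 point(s)
  x = 1: RHS = 3, y in [4, 9]  -> 2 point(s)
  x = 3: RHS = 12, y in [5, 8]  -> 2 point(s)
  x = 6: RHS = 0, y in [0]  -> 1 point(s)
  x = 9: RHS = 0, y in [0]  -> 1 point(s)
  x = 10: RHS = 9, y in [3, 10]  -> 2 point(s)
  x = 11: RHS = 0, y in [0]  -> 1 point(s)
Affine points: 11. Add the point at infinity: total = 12.

#E(F_13) = 12


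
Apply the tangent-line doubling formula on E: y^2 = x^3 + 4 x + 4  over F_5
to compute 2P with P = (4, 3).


Doubling: s = (3 x1^2 + a) / (2 y1)
s = (3*4^2 + 4) / (2*3) mod 5 = 2
x3 = s^2 - 2 x1 mod 5 = 2^2 - 2*4 = 1
y3 = s (x1 - x3) - y1 mod 5 = 2 * (4 - 1) - 3 = 3

2P = (1, 3)


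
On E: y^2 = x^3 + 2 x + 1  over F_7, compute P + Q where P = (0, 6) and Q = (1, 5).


P != Q, so use the chord formula.
s = (y2 - y1) / (x2 - x1) = (6) / (1) mod 7 = 6
x3 = s^2 - x1 - x2 mod 7 = 6^2 - 0 - 1 = 0
y3 = s (x1 - x3) - y1 mod 7 = 6 * (0 - 0) - 6 = 1

P + Q = (0, 1)


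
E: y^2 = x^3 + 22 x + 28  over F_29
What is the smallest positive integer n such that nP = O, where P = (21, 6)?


Compute successive multiples of P until we hit O:
  1P = (21, 6)
  2P = (11, 8)
  3P = (4, 8)
  4P = (0, 12)
  5P = (14, 21)
  6P = (27, 11)
  7P = (26, 14)
  8P = (24, 24)
  ... (continuing to 18P)
  18P = O

ord(P) = 18


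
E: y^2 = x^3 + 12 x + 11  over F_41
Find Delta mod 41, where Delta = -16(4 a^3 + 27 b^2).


4 a^3 + 27 b^2 = 4*12^3 + 27*11^2 = 6912 + 3267 = 10179
Delta = -16 * (10179) = -162864
Delta mod 41 = 29

Delta = 29 (mod 41)


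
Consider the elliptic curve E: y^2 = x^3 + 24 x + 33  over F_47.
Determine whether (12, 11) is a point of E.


Check whether y^2 = x^3 + 24 x + 33 (mod 47) for (x, y) = (12, 11).
LHS: y^2 = 11^2 mod 47 = 27
RHS: x^3 + 24 x + 33 = 12^3 + 24*12 + 33 mod 47 = 28
LHS != RHS

No, not on the curve


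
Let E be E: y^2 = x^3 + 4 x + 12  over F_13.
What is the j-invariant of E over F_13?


Delta = -16(4 a^3 + 27 b^2) mod 13 = 9
-1728 * (4 a)^3 = -1728 * (4*4)^3 mod 13 = 1
j = 1 * 9^(-1) mod 13 = 3

j = 3 (mod 13)


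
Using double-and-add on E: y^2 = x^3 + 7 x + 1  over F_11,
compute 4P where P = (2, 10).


k = 4 = 100_2 (binary, LSB first: 001)
Double-and-add from P = (2, 10):
  bit 0 = 0: acc unchanged = O
  bit 1 = 0: acc unchanged = O
  bit 2 = 1: acc = O + (2, 1) = (2, 1)

4P = (2, 1)


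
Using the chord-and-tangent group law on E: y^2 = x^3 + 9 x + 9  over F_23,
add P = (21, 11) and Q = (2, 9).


P != Q, so use the chord formula.
s = (y2 - y1) / (x2 - x1) = (21) / (4) mod 23 = 11
x3 = s^2 - x1 - x2 mod 23 = 11^2 - 21 - 2 = 6
y3 = s (x1 - x3) - y1 mod 23 = 11 * (21 - 6) - 11 = 16

P + Q = (6, 16)


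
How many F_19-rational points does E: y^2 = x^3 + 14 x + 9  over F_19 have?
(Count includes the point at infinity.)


For each x in F_19, count y with y^2 = x^3 + 14 x + 9 mod 19:
  x = 0: RHS = 9, y in [3, 16]  -> 2 point(s)
  x = 1: RHS = 5, y in [9, 10]  -> 2 point(s)
  x = 2: RHS = 7, y in [8, 11]  -> 2 point(s)
  x = 6: RHS = 5, y in [9, 10]  -> 2 point(s)
  x = 8: RHS = 6, y in [5, 14]  -> 2 point(s)
  x = 9: RHS = 9, y in [3, 16]  -> 2 point(s)
  x = 10: RHS = 9, y in [3, 16]  -> 2 point(s)
  x = 12: RHS = 5, y in [9, 10]  -> 2 point(s)
  x = 14: RHS = 4, y in [2, 17]  -> 2 point(s)
  x = 16: RHS = 16, y in [4, 15]  -> 2 point(s)
  x = 17: RHS = 11, y in [7, 12]  -> 2 point(s)
Affine points: 22. Add the point at infinity: total = 23.

#E(F_19) = 23


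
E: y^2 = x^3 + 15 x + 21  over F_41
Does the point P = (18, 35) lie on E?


Check whether y^2 = x^3 + 15 x + 21 (mod 41) for (x, y) = (18, 35).
LHS: y^2 = 35^2 mod 41 = 36
RHS: x^3 + 15 x + 21 = 18^3 + 15*18 + 21 mod 41 = 14
LHS != RHS

No, not on the curve


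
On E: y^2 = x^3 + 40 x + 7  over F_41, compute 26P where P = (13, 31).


k = 26 = 11010_2 (binary, LSB first: 01011)
Double-and-add from P = (13, 31):
  bit 0 = 0: acc unchanged = O
  bit 1 = 1: acc = O + (20, 19) = (20, 19)
  bit 2 = 0: acc unchanged = (20, 19)
  bit 3 = 1: acc = (20, 19) + (14, 20) = (15, 28)
  bit 4 = 1: acc = (15, 28) + (18, 32) = (28, 23)

26P = (28, 23)


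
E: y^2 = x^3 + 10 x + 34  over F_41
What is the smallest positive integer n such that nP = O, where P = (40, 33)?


Compute successive multiples of P until we hit O:
  1P = (40, 33)
  2P = (23, 7)
  3P = (29, 20)
  4P = (31, 0)
  5P = (29, 21)
  6P = (23, 34)
  7P = (40, 8)
  8P = O

ord(P) = 8


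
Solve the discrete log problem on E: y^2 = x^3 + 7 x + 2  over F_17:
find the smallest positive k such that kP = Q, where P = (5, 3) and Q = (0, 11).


Enumerate multiples of P until we hit Q = (0, 11):
  1P = (5, 3)
  2P = (3, 13)
  3P = (0, 6)
  4P = (11, 4)
  5P = (10, 16)
  6P = (4, 3)
  7P = (8, 14)
  8P = (8, 3)
  9P = (4, 14)
  10P = (10, 1)
  11P = (11, 13)
  12P = (0, 11)
Match found at i = 12.

k = 12


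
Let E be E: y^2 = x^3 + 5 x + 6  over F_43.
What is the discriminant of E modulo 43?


4 a^3 + 27 b^2 = 4*5^3 + 27*6^2 = 500 + 972 = 1472
Delta = -16 * (1472) = -23552
Delta mod 43 = 12

Delta = 12 (mod 43)


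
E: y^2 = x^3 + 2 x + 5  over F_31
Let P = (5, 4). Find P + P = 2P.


Doubling: s = (3 x1^2 + a) / (2 y1)
s = (3*5^2 + 2) / (2*4) mod 31 = 29
x3 = s^2 - 2 x1 mod 31 = 29^2 - 2*5 = 25
y3 = s (x1 - x3) - y1 mod 31 = 29 * (5 - 25) - 4 = 5

2P = (25, 5)


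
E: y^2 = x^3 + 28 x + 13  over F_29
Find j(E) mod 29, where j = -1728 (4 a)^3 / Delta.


Delta = -16(4 a^3 + 27 b^2) mod 29 = 20
-1728 * (4 a)^3 = -1728 * (4*28)^3 mod 29 = 15
j = 15 * 20^(-1) mod 29 = 8

j = 8 (mod 29)


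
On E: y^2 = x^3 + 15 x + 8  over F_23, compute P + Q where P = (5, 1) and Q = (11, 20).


P != Q, so use the chord formula.
s = (y2 - y1) / (x2 - x1) = (19) / (6) mod 23 = 7
x3 = s^2 - x1 - x2 mod 23 = 7^2 - 5 - 11 = 10
y3 = s (x1 - x3) - y1 mod 23 = 7 * (5 - 10) - 1 = 10

P + Q = (10, 10)


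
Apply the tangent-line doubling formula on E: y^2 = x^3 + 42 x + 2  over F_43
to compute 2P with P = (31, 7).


Doubling: s = (3 x1^2 + a) / (2 y1)
s = (3*31^2 + 42) / (2*7) mod 43 = 40
x3 = s^2 - 2 x1 mod 43 = 40^2 - 2*31 = 33
y3 = s (x1 - x3) - y1 mod 43 = 40 * (31 - 33) - 7 = 42

2P = (33, 42)


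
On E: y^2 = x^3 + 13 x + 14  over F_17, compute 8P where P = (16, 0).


k = 8 = 1000_2 (binary, LSB first: 0001)
Double-and-add from P = (16, 0):
  bit 0 = 0: acc unchanged = O
  bit 1 = 0: acc unchanged = O
  bit 2 = 0: acc unchanged = O
  bit 3 = 1: acc = O + O = O

8P = O


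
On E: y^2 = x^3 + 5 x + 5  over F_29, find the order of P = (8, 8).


Compute successive multiples of P until we hit O:
  1P = (8, 8)
  2P = (0, 18)
  3P = (28, 17)
  4P = (23, 7)
  5P = (2, 9)
  6P = (15, 27)
  7P = (11, 17)
  8P = (19, 17)
  ... (continuing to 18P)
  18P = O

ord(P) = 18


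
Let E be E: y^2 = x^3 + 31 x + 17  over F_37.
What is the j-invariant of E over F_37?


Delta = -16(4 a^3 + 27 b^2) mod 37 = 13
-1728 * (4 a)^3 = -1728 * (4*31)^3 mod 37 = 6
j = 6 * 13^(-1) mod 37 = 9

j = 9 (mod 37)


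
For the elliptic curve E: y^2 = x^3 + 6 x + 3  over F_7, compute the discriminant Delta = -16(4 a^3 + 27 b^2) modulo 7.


4 a^3 + 27 b^2 = 4*6^3 + 27*3^2 = 864 + 243 = 1107
Delta = -16 * (1107) = -17712
Delta mod 7 = 5

Delta = 5 (mod 7)


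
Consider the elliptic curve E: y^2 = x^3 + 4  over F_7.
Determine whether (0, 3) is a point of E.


Check whether y^2 = x^3 + 0 x + 4 (mod 7) for (x, y) = (0, 3).
LHS: y^2 = 3^2 mod 7 = 2
RHS: x^3 + 0 x + 4 = 0^3 + 0*0 + 4 mod 7 = 4
LHS != RHS

No, not on the curve


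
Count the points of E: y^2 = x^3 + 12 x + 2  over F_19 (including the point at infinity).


For each x in F_19, count y with y^2 = x^3 + 12 x + 2 mod 19:
  x = 4: RHS = 0, y in [0]  -> 1 point(s)
  x = 5: RHS = 16, y in [4, 15]  -> 2 point(s)
  x = 6: RHS = 5, y in [9, 10]  -> 2 point(s)
  x = 7: RHS = 11, y in [7, 12]  -> 2 point(s)
  x = 10: RHS = 1, y in [1, 18]  -> 2 point(s)
  x = 14: RHS = 7, y in [8, 11]  -> 2 point(s)
  x = 15: RHS = 4, y in [2, 17]  -> 2 point(s)
Affine points: 13. Add the point at infinity: total = 14.

#E(F_19) = 14


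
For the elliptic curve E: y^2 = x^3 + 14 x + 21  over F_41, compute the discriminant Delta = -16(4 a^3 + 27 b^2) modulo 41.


4 a^3 + 27 b^2 = 4*14^3 + 27*21^2 = 10976 + 11907 = 22883
Delta = -16 * (22883) = -366128
Delta mod 41 = 2

Delta = 2 (mod 41)


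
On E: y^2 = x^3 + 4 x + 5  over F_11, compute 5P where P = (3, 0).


k = 5 = 101_2 (binary, LSB first: 101)
Double-and-add from P = (3, 0):
  bit 0 = 1: acc = O + (3, 0) = (3, 0)
  bit 1 = 0: acc unchanged = (3, 0)
  bit 2 = 1: acc = (3, 0) + O = (3, 0)

5P = (3, 0)


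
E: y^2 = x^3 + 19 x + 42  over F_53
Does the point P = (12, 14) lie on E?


Check whether y^2 = x^3 + 19 x + 42 (mod 53) for (x, y) = (12, 14).
LHS: y^2 = 14^2 mod 53 = 37
RHS: x^3 + 19 x + 42 = 12^3 + 19*12 + 42 mod 53 = 37
LHS = RHS

Yes, on the curve


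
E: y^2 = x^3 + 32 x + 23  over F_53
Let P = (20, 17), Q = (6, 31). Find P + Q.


P != Q, so use the chord formula.
s = (y2 - y1) / (x2 - x1) = (14) / (39) mod 53 = 52
x3 = s^2 - x1 - x2 mod 53 = 52^2 - 20 - 6 = 28
y3 = s (x1 - x3) - y1 mod 53 = 52 * (20 - 28) - 17 = 44

P + Q = (28, 44)


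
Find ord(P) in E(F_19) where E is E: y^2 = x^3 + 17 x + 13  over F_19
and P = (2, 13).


Compute successive multiples of P until we hit O:
  1P = (2, 13)
  2P = (12, 8)
  3P = (10, 10)
  4P = (11, 7)
  5P = (17, 16)
  6P = (16, 7)
  7P = (7, 0)
  8P = (16, 12)
  ... (continuing to 14P)
  14P = O

ord(P) = 14


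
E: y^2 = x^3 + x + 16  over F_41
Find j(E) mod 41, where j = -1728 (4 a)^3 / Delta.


Delta = -16(4 a^3 + 27 b^2) mod 41 = 3
-1728 * (4 a)^3 = -1728 * (4*1)^3 mod 41 = 26
j = 26 * 3^(-1) mod 41 = 36

j = 36 (mod 41)


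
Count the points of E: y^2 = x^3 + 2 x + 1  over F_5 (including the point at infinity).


For each x in F_5, count y with y^2 = x^3 + 2 x + 1 mod 5:
  x = 0: RHS = 1, y in [1, 4]  -> 2 point(s)
  x = 1: RHS = 4, y in [2, 3]  -> 2 point(s)
  x = 3: RHS = 4, y in [2, 3]  -> 2 point(s)
Affine points: 6. Add the point at infinity: total = 7.

#E(F_5) = 7


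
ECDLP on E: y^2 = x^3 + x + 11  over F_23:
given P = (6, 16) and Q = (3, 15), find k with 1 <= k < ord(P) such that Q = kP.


Enumerate multiples of P until we hit Q = (3, 15):
  1P = (6, 16)
  2P = (14, 20)
  3P = (9, 17)
  4P = (3, 8)
  5P = (16, 11)
  6P = (7, 19)
  7P = (19, 14)
  8P = (10, 20)
  9P = (8, 5)
  10P = (22, 3)
  11P = (13, 17)
  12P = (12, 16)
  13P = (5, 7)
  14P = (1, 6)
  15P = (20, 2)
  16P = (21, 22)
  17P = (21, 1)
  18P = (20, 21)
  19P = (1, 17)
  20P = (5, 16)
  21P = (12, 7)
  22P = (13, 6)
  23P = (22, 20)
  24P = (8, 18)
  25P = (10, 3)
  26P = (19, 9)
  27P = (7, 4)
  28P = (16, 12)
  29P = (3, 15)
Match found at i = 29.

k = 29


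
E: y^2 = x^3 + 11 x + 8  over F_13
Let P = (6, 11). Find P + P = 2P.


Doubling: s = (3 x1^2 + a) / (2 y1)
s = (3*6^2 + 11) / (2*11) mod 13 = 6
x3 = s^2 - 2 x1 mod 13 = 6^2 - 2*6 = 11
y3 = s (x1 - x3) - y1 mod 13 = 6 * (6 - 11) - 11 = 11

2P = (11, 11)


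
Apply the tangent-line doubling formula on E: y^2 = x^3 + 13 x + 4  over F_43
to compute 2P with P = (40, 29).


Doubling: s = (3 x1^2 + a) / (2 y1)
s = (3*40^2 + 13) / (2*29) mod 43 = 17
x3 = s^2 - 2 x1 mod 43 = 17^2 - 2*40 = 37
y3 = s (x1 - x3) - y1 mod 43 = 17 * (40 - 37) - 29 = 22

2P = (37, 22)


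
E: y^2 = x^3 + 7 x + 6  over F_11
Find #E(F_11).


For each x in F_11, count y with y^2 = x^3 + 7 x + 6 mod 11:
  x = 1: RHS = 3, y in [5, 6]  -> 2 point(s)
  x = 5: RHS = 1, y in [1, 10]  -> 2 point(s)
  x = 6: RHS = 0, y in [0]  -> 1 point(s)
  x = 10: RHS = 9, y in [3, 8]  -> 2 point(s)
Affine points: 7. Add the point at infinity: total = 8.

#E(F_11) = 8


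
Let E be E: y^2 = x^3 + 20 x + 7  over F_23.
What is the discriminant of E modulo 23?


4 a^3 + 27 b^2 = 4*20^3 + 27*7^2 = 32000 + 1323 = 33323
Delta = -16 * (33323) = -533168
Delta mod 23 = 18

Delta = 18 (mod 23)


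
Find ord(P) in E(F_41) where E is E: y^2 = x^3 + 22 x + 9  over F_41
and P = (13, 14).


Compute successive multiples of P until we hit O:
  1P = (13, 14)
  2P = (10, 9)
  3P = (39, 11)
  4P = (12, 19)
  5P = (0, 3)
  6P = (3, 26)
  7P = (33, 10)
  8P = (18, 28)
  ... (continuing to 18P)
  18P = O

ord(P) = 18


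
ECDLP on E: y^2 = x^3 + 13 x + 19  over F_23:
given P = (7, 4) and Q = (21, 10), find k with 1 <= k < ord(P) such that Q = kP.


Enumerate multiples of P until we hit Q = (21, 10):
  1P = (7, 4)
  2P = (18, 6)
  3P = (14, 1)
  4P = (5, 5)
  5P = (17, 1)
  6P = (3, 4)
  7P = (13, 19)
  8P = (15, 22)
  9P = (19, 15)
  10P = (21, 10)
Match found at i = 10.

k = 10


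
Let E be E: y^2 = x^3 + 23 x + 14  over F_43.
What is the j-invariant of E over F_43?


Delta = -16(4 a^3 + 27 b^2) mod 43 = 37
-1728 * (4 a)^3 = -1728 * (4*23)^3 mod 43 = 35
j = 35 * 37^(-1) mod 43 = 30

j = 30 (mod 43)


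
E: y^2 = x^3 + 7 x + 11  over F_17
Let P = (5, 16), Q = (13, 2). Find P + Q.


P != Q, so use the chord formula.
s = (y2 - y1) / (x2 - x1) = (3) / (8) mod 17 = 11
x3 = s^2 - x1 - x2 mod 17 = 11^2 - 5 - 13 = 1
y3 = s (x1 - x3) - y1 mod 17 = 11 * (5 - 1) - 16 = 11

P + Q = (1, 11)


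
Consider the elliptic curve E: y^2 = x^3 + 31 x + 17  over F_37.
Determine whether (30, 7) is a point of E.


Check whether y^2 = x^3 + 31 x + 17 (mod 37) for (x, y) = (30, 7).
LHS: y^2 = 7^2 mod 37 = 12
RHS: x^3 + 31 x + 17 = 30^3 + 31*30 + 17 mod 37 = 12
LHS = RHS

Yes, on the curve


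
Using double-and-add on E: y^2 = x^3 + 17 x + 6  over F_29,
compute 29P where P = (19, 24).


k = 29 = 11101_2 (binary, LSB first: 10111)
Double-and-add from P = (19, 24):
  bit 0 = 1: acc = O + (19, 24) = (19, 24)
  bit 1 = 0: acc unchanged = (19, 24)
  bit 2 = 1: acc = (19, 24) + (4, 14) = (0, 8)
  bit 3 = 1: acc = (0, 8) + (12, 13) = (21, 5)
  bit 4 = 1: acc = (21, 5) + (1, 13) = (6, 18)

29P = (6, 18)


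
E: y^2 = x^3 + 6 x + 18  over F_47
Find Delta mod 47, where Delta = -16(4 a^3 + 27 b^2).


4 a^3 + 27 b^2 = 4*6^3 + 27*18^2 = 864 + 8748 = 9612
Delta = -16 * (9612) = -153792
Delta mod 47 = 39

Delta = 39 (mod 47)


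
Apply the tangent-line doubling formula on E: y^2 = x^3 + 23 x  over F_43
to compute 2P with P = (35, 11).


Doubling: s = (3 x1^2 + a) / (2 y1)
s = (3*35^2 + 23) / (2*11) mod 43 = 0
x3 = s^2 - 2 x1 mod 43 = 0^2 - 2*35 = 16
y3 = s (x1 - x3) - y1 mod 43 = 0 * (35 - 16) - 11 = 32

2P = (16, 32)


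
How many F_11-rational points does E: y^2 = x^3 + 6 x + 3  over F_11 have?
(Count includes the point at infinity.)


For each x in F_11, count y with y^2 = x^3 + 6 x + 3 mod 11:
  x = 0: RHS = 3, y in [5, 6]  -> 2 point(s)
  x = 2: RHS = 1, y in [1, 10]  -> 2 point(s)
  x = 3: RHS = 4, y in [2, 9]  -> 2 point(s)
  x = 4: RHS = 3, y in [5, 6]  -> 2 point(s)
  x = 5: RHS = 4, y in [2, 9]  -> 2 point(s)
  x = 7: RHS = 3, y in [5, 6]  -> 2 point(s)
  x = 9: RHS = 5, y in [4, 7]  -> 2 point(s)
Affine points: 14. Add the point at infinity: total = 15.

#E(F_11) = 15


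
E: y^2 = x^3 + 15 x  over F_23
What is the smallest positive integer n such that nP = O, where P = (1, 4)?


Compute successive multiples of P until we hit O:
  1P = (1, 4)
  2P = (16, 14)
  3P = (9, 6)
  4P = (3, 7)
  5P = (4, 3)
  6P = (13, 0)
  7P = (4, 20)
  8P = (3, 16)
  ... (continuing to 12P)
  12P = O

ord(P) = 12


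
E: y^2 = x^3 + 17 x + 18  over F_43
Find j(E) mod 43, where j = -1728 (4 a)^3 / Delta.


Delta = -16(4 a^3 + 27 b^2) mod 43 = 24
-1728 * (4 a)^3 = -1728 * (4*17)^3 mod 43 = 1
j = 1 * 24^(-1) mod 43 = 9

j = 9 (mod 43)


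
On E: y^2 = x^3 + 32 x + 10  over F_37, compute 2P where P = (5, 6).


k = 2 = 10_2 (binary, LSB first: 01)
Double-and-add from P = (5, 6):
  bit 0 = 0: acc unchanged = O
  bit 1 = 1: acc = O + (23, 0) = (23, 0)

2P = (23, 0)


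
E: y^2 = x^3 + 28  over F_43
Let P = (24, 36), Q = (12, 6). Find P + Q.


P != Q, so use the chord formula.
s = (y2 - y1) / (x2 - x1) = (13) / (31) mod 43 = 24
x3 = s^2 - x1 - x2 mod 43 = 24^2 - 24 - 12 = 24
y3 = s (x1 - x3) - y1 mod 43 = 24 * (24 - 24) - 36 = 7

P + Q = (24, 7)


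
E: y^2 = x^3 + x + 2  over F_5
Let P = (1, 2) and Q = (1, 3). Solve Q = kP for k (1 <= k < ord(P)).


Enumerate multiples of P until we hit Q = (1, 3):
  1P = (1, 2)
  2P = (4, 0)
  3P = (1, 3)
Match found at i = 3.

k = 3


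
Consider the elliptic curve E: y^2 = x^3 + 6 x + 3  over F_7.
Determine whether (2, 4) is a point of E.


Check whether y^2 = x^3 + 6 x + 3 (mod 7) for (x, y) = (2, 4).
LHS: y^2 = 4^2 mod 7 = 2
RHS: x^3 + 6 x + 3 = 2^3 + 6*2 + 3 mod 7 = 2
LHS = RHS

Yes, on the curve


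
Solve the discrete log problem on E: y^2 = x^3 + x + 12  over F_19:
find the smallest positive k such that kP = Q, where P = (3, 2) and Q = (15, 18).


Enumerate multiples of P until we hit Q = (15, 18):
  1P = (3, 2)
  2P = (5, 3)
  3P = (16, 1)
  4P = (9, 16)
  5P = (4, 2)
  6P = (12, 17)
  7P = (11, 10)
  8P = (6, 14)
  9P = (7, 1)
  10P = (15, 1)
  11P = (8, 0)
  12P = (15, 18)
Match found at i = 12.

k = 12


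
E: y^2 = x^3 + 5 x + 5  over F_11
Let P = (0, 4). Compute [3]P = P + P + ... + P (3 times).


k = 3 = 11_2 (binary, LSB first: 11)
Double-and-add from P = (0, 4):
  bit 0 = 1: acc = O + (0, 4) = (0, 4)
  bit 1 = 1: acc = (0, 4) + (4, 10) = (1, 0)

3P = (1, 0)


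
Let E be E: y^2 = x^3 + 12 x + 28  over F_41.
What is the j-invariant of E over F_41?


Delta = -16(4 a^3 + 27 b^2) mod 41 = 39
-1728 * (4 a)^3 = -1728 * (4*12)^3 mod 41 = 33
j = 33 * 39^(-1) mod 41 = 4

j = 4 (mod 41)


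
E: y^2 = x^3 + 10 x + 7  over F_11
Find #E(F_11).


For each x in F_11, count y with y^2 = x^3 + 10 x + 7 mod 11:
  x = 3: RHS = 9, y in [3, 8]  -> 2 point(s)
  x = 4: RHS = 1, y in [1, 10]  -> 2 point(s)
  x = 8: RHS = 5, y in [4, 7]  -> 2 point(s)
  x = 9: RHS = 1, y in [1, 10]  -> 2 point(s)
Affine points: 8. Add the point at infinity: total = 9.

#E(F_11) = 9


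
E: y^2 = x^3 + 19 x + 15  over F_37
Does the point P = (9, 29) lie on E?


Check whether y^2 = x^3 + 19 x + 15 (mod 37) for (x, y) = (9, 29).
LHS: y^2 = 29^2 mod 37 = 27
RHS: x^3 + 19 x + 15 = 9^3 + 19*9 + 15 mod 37 = 27
LHS = RHS

Yes, on the curve
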